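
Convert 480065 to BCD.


Each digit → 4-bit binary:
  4 → 0100
  8 → 1000
  0 → 0000
  0 → 0000
  6 → 0110
  5 → 0101
= 0100 1000 0000 0000 0110 0101


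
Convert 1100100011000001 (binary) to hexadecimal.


Group into 4-bit nibbles: 1100100011000001
  1100 = C
  1000 = 8
  1100 = C
  0001 = 1
= 0xC8C1


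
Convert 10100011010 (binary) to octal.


Group into 3-bit groups: 010100011010
  010 = 2
  100 = 4
  011 = 3
  010 = 2
= 0o2432


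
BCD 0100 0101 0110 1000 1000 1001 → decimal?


Each 4-bit group → digit:
  0100 → 4
  0101 → 5
  0110 → 6
  1000 → 8
  1000 → 8
  1001 → 9
= 456889


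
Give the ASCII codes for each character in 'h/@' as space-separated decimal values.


String: 'h/@'  (3 characters)
Per-character ASCII lookup:
  'h': lowercase starts at 97: 'h' = 97 + 7 = 104
  '/': special character: '/' = 47
  '@': special character: '@' = 64
= 104 47 64


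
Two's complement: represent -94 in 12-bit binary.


Original: 000001011110
Step 1 - Invert all bits: 111110100001
Step 2 - Add 1: 111110100001 + 1
= 111110100010 (represents -94)


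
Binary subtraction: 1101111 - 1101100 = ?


Align and subtract column by column (LSB to MSB, borrowing when needed):
  1101111
- 1101100
  -------
  col 0: (1 - 0 borrow-in) - 0 → 1 - 0 = 1, borrow out 0
  col 1: (1 - 0 borrow-in) - 0 → 1 - 0 = 1, borrow out 0
  col 2: (1 - 0 borrow-in) - 1 → 1 - 1 = 0, borrow out 0
  col 3: (1 - 0 borrow-in) - 1 → 1 - 1 = 0, borrow out 0
  col 4: (0 - 0 borrow-in) - 0 → 0 - 0 = 0, borrow out 0
  col 5: (1 - 0 borrow-in) - 1 → 1 - 1 = 0, borrow out 0
  col 6: (1 - 0 borrow-in) - 1 → 1 - 1 = 0, borrow out 0
Reading bits MSB→LSB: 0000011
Strip leading zeros: 11
= 11


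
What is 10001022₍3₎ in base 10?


Positional values (base 3):
  2 × 3^0 = 2 × 1 = 2
  2 × 3^1 = 2 × 3 = 6
  0 × 3^2 = 0 × 9 = 0
  1 × 3^3 = 1 × 27 = 27
  0 × 3^4 = 0 × 81 = 0
  0 × 3^5 = 0 × 243 = 0
  0 × 3^6 = 0 × 729 = 0
  1 × 3^7 = 1 × 2187 = 2187
Sum = 2 + 6 + 0 + 27 + 0 + 0 + 0 + 2187
= 2222


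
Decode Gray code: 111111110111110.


Gray code: 111111110111110
MSB stays the same: 1
Each subsequent bit = prev_binary XOR current_gray:
  B[1] = 1 XOR 1 = 0
  B[2] = 0 XOR 1 = 1
  B[3] = 1 XOR 1 = 0
  B[4] = 0 XOR 1 = 1
  B[5] = 1 XOR 1 = 0
  B[6] = 0 XOR 1 = 1
  B[7] = 1 XOR 1 = 0
  B[8] = 0 XOR 0 = 0
  B[9] = 0 XOR 1 = 1
  B[10] = 1 XOR 1 = 0
  B[11] = 0 XOR 1 = 1
  B[12] = 1 XOR 1 = 0
  B[13] = 0 XOR 1 = 1
  B[14] = 1 XOR 0 = 1
= 101010100101011 (21803 decimal)


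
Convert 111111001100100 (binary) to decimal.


Positional values:
Bit 2: 1 × 2^2 = 4
Bit 5: 1 × 2^5 = 32
Bit 6: 1 × 2^6 = 64
Bit 9: 1 × 2^9 = 512
Bit 10: 1 × 2^10 = 1024
Bit 11: 1 × 2^11 = 2048
Bit 12: 1 × 2^12 = 4096
Bit 13: 1 × 2^13 = 8192
Bit 14: 1 × 2^14 = 16384
Sum = 4 + 32 + 64 + 512 + 1024 + 2048 + 4096 + 8192 + 16384
= 32356


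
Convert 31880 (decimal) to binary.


Divide by 2 repeatedly:
31880 ÷ 2 = 15940 remainder 0
15940 ÷ 2 = 7970 remainder 0
7970 ÷ 2 = 3985 remainder 0
3985 ÷ 2 = 1992 remainder 1
1992 ÷ 2 = 996 remainder 0
996 ÷ 2 = 498 remainder 0
498 ÷ 2 = 249 remainder 0
249 ÷ 2 = 124 remainder 1
124 ÷ 2 = 62 remainder 0
62 ÷ 2 = 31 remainder 0
31 ÷ 2 = 15 remainder 1
15 ÷ 2 = 7 remainder 1
7 ÷ 2 = 3 remainder 1
3 ÷ 2 = 1 remainder 1
1 ÷ 2 = 0 remainder 1
Reading remainders bottom-up:
= 111110010001000


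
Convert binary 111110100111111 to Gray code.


Binary: 111110100111111
Gray code: G = B XOR (B >> 1)
B >> 1 = 011111010011111
111110100111111 XOR 011111010011111:
  1 XOR 0 = 1
  1 XOR 1 = 0
  1 XOR 1 = 0
  1 XOR 1 = 0
  1 XOR 1 = 0
  0 XOR 1 = 1
  1 XOR 0 = 1
  0 XOR 1 = 1
  0 XOR 0 = 0
  1 XOR 0 = 1
  1 XOR 1 = 0
  1 XOR 1 = 0
  1 XOR 1 = 0
  1 XOR 1 = 0
  1 XOR 1 = 0
= 100001110100000


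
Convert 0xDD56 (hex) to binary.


Each hex digit → 4 binary bits:
  D = 1101
  D = 1101
  5 = 0101
  6 = 0110
Concatenate: 1101 1101 0101 0110
= 1101110101010110


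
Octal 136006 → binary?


Each octal digit → 3 binary bits:
  1 = 001
  3 = 011
  6 = 110
  0 = 000
  0 = 000
  6 = 110
Concatenate: 001 011 110 000 000 110
= 001011110000000110


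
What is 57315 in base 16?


Divide by 16 repeatedly:
57315 ÷ 16 = 3582 remainder 3 (3)
3582 ÷ 16 = 223 remainder 14 (E)
223 ÷ 16 = 13 remainder 15 (F)
13 ÷ 16 = 0 remainder 13 (D)
Reading remainders bottom-up:
= 0xDFE3


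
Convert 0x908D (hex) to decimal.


Positional values:
Position 0: D × 16^0 = 13 × 1 = 13
Position 1: 8 × 16^1 = 8 × 16 = 128
Position 2: 0 × 16^2 = 0 × 256 = 0
Position 3: 9 × 16^3 = 9 × 4096 = 36864
Sum = 13 + 128 + 0 + 36864
= 37005


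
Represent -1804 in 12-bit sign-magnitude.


Sign bit: 1 (negative)
Magnitude: 1804 = 11100001100
= 111100001100


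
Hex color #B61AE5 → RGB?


Hex: #B61AE5
R = B6₁₆ = 182
G = 1A₁₆ = 26
B = E5₁₆ = 229
= RGB(182, 26, 229)


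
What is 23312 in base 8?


Divide by 8 repeatedly:
23312 ÷ 8 = 2914 remainder 0
2914 ÷ 8 = 364 remainder 2
364 ÷ 8 = 45 remainder 4
45 ÷ 8 = 5 remainder 5
5 ÷ 8 = 0 remainder 5
Reading remainders bottom-up:
= 0o55420


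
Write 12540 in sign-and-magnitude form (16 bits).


Sign bit: 0 (positive)
Magnitude: 12540 = 011000011111100
= 0011000011111100


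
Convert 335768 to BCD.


Each digit → 4-bit binary:
  3 → 0011
  3 → 0011
  5 → 0101
  7 → 0111
  6 → 0110
  8 → 1000
= 0011 0011 0101 0111 0110 1000


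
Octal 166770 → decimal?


Positional values:
Position 0: 0 × 8^0 = 0
Position 1: 7 × 8^1 = 56
Position 2: 7 × 8^2 = 448
Position 3: 6 × 8^3 = 3072
Position 4: 6 × 8^4 = 24576
Position 5: 1 × 8^5 = 32768
Sum = 0 + 56 + 448 + 3072 + 24576 + 32768
= 60920


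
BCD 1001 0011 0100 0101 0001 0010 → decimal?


Each 4-bit group → digit:
  1001 → 9
  0011 → 3
  0100 → 4
  0101 → 5
  0001 → 1
  0010 → 2
= 934512


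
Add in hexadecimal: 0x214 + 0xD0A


Align and add column by column (LSB to MSB, each column mod 16 with carry):
  0214
+ 0D0A
  ----
  col 0: 4(4) + A(10) + 0 (carry in) = 14 → E(14), carry out 0
  col 1: 1(1) + 0(0) + 0 (carry in) = 1 → 1(1), carry out 0
  col 2: 2(2) + D(13) + 0 (carry in) = 15 → F(15), carry out 0
  col 3: 0(0) + 0(0) + 0 (carry in) = 0 → 0(0), carry out 0
Reading digits MSB→LSB: 0F1E
Strip leading zeros: F1E
= 0xF1E


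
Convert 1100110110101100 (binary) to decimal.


Positional values:
Bit 2: 1 × 2^2 = 4
Bit 3: 1 × 2^3 = 8
Bit 5: 1 × 2^5 = 32
Bit 7: 1 × 2^7 = 128
Bit 8: 1 × 2^8 = 256
Bit 10: 1 × 2^10 = 1024
Bit 11: 1 × 2^11 = 2048
Bit 14: 1 × 2^14 = 16384
Bit 15: 1 × 2^15 = 32768
Sum = 4 + 8 + 32 + 128 + 256 + 1024 + 2048 + 16384 + 32768
= 52652


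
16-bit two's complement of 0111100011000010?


Original: 0111100011000010
Step 1 - Invert all bits: 1000011100111101
Step 2 - Add 1: 1000011100111101 + 1
= 1000011100111110 (represents -30914)


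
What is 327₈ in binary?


Each octal digit → 3 binary bits:
  3 = 011
  2 = 010
  7 = 111
Concatenate: 011 010 111
= 011010111


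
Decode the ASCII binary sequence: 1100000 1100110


Codes (binary): 1100000 1100110
Per-code ASCII lookup:
  1100000 = 96  (special character) → '`'
  1100110 = 102  (range 97-122: lowercase, 102 - 97 = 5) → 'f'
= '`f'


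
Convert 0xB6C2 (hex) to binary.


Each hex digit → 4 binary bits:
  B = 1011
  6 = 0110
  C = 1100
  2 = 0010
Concatenate: 1011 0110 1100 0010
= 1011011011000010


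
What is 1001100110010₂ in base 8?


Group into 3-bit groups: 001001100110010
  001 = 1
  001 = 1
  100 = 4
  110 = 6
  010 = 2
= 0o11462


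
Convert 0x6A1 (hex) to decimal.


Positional values:
Position 0: 1 × 16^0 = 1 × 1 = 1
Position 1: A × 16^1 = 10 × 16 = 160
Position 2: 6 × 16^2 = 6 × 256 = 1536
Sum = 1 + 160 + 1536
= 1697


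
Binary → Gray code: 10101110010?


Binary: 10101110010
Gray code: G = B XOR (B >> 1)
B >> 1 = 01010111001
10101110010 XOR 01010111001:
  1 XOR 0 = 1
  0 XOR 1 = 1
  1 XOR 0 = 1
  0 XOR 1 = 1
  1 XOR 0 = 1
  1 XOR 1 = 0
  1 XOR 1 = 0
  0 XOR 1 = 1
  0 XOR 0 = 0
  1 XOR 0 = 1
  0 XOR 1 = 1
= 11111001011


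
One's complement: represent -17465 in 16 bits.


Original: 0100010000111001
Invert all bits:
  bit 0: 0 → 1
  bit 1: 1 → 0
  bit 2: 0 → 1
  bit 3: 0 → 1
  bit 4: 0 → 1
  bit 5: 1 → 0
  bit 6: 0 → 1
  bit 7: 0 → 1
  bit 8: 0 → 1
  bit 9: 0 → 1
  bit 10: 1 → 0
  bit 11: 1 → 0
  bit 12: 1 → 0
  bit 13: 0 → 1
  bit 14: 0 → 1
  bit 15: 1 → 0
= 1011101111000110


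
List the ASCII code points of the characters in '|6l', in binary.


String: '|6l'  (3 characters)
Per-character ASCII lookup:
  '|': special character: '|' = 124 → 1111100
  '6': digits start at 48: '6' = 48 + 6 = 54 → 110110
  'l': lowercase starts at 97: 'l' = 97 + 11 = 108 → 1101100
= 1111100 110110 1101100


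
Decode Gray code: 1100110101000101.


Gray code: 1100110101000101
MSB stays the same: 1
Each subsequent bit = prev_binary XOR current_gray:
  B[1] = 1 XOR 1 = 0
  B[2] = 0 XOR 0 = 0
  B[3] = 0 XOR 0 = 0
  B[4] = 0 XOR 1 = 1
  B[5] = 1 XOR 1 = 0
  B[6] = 0 XOR 0 = 0
  B[7] = 0 XOR 1 = 1
  B[8] = 1 XOR 0 = 1
  B[9] = 1 XOR 1 = 0
  B[10] = 0 XOR 0 = 0
  B[11] = 0 XOR 0 = 0
  B[12] = 0 XOR 0 = 0
  B[13] = 0 XOR 1 = 1
  B[14] = 1 XOR 0 = 1
  B[15] = 1 XOR 1 = 0
= 1000100110000110 (35206 decimal)


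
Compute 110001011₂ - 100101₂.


Align and subtract column by column (LSB to MSB, borrowing when needed):
  110001011
- 000100101
  ---------
  col 0: (1 - 0 borrow-in) - 1 → 1 - 1 = 0, borrow out 0
  col 1: (1 - 0 borrow-in) - 0 → 1 - 0 = 1, borrow out 0
  col 2: (0 - 0 borrow-in) - 1 → borrow from next column: (0+2) - 1 = 1, borrow out 1
  col 3: (1 - 1 borrow-in) - 0 → 0 - 0 = 0, borrow out 0
  col 4: (0 - 0 borrow-in) - 0 → 0 - 0 = 0, borrow out 0
  col 5: (0 - 0 borrow-in) - 1 → borrow from next column: (0+2) - 1 = 1, borrow out 1
  col 6: (0 - 1 borrow-in) - 0 → borrow from next column: (-1+2) - 0 = 1, borrow out 1
  col 7: (1 - 1 borrow-in) - 0 → 0 - 0 = 0, borrow out 0
  col 8: (1 - 0 borrow-in) - 0 → 1 - 0 = 1, borrow out 0
Reading bits MSB→LSB: 101100110
Strip leading zeros: 101100110
= 101100110


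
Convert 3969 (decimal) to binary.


Divide by 2 repeatedly:
3969 ÷ 2 = 1984 remainder 1
1984 ÷ 2 = 992 remainder 0
992 ÷ 2 = 496 remainder 0
496 ÷ 2 = 248 remainder 0
248 ÷ 2 = 124 remainder 0
124 ÷ 2 = 62 remainder 0
62 ÷ 2 = 31 remainder 0
31 ÷ 2 = 15 remainder 1
15 ÷ 2 = 7 remainder 1
7 ÷ 2 = 3 remainder 1
3 ÷ 2 = 1 remainder 1
1 ÷ 2 = 0 remainder 1
Reading remainders bottom-up:
= 111110000001


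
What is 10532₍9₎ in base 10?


Positional values (base 9):
  2 × 9^0 = 2 × 1 = 2
  3 × 9^1 = 3 × 9 = 27
  5 × 9^2 = 5 × 81 = 405
  0 × 9^3 = 0 × 729 = 0
  1 × 9^4 = 1 × 6561 = 6561
Sum = 2 + 27 + 405 + 0 + 6561
= 6995


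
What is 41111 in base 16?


Divide by 16 repeatedly:
41111 ÷ 16 = 2569 remainder 7 (7)
2569 ÷ 16 = 160 remainder 9 (9)
160 ÷ 16 = 10 remainder 0 (0)
10 ÷ 16 = 0 remainder 10 (A)
Reading remainders bottom-up:
= 0xA097


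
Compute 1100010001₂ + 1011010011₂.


Align and add column by column (LSB to MSB, carry propagating):
  01100010001
+ 01011010011
  -----------
  col 0: 1 + 1 + 0 (carry in) = 2 → bit 0, carry out 1
  col 1: 0 + 1 + 1 (carry in) = 2 → bit 0, carry out 1
  col 2: 0 + 0 + 1 (carry in) = 1 → bit 1, carry out 0
  col 3: 0 + 0 + 0 (carry in) = 0 → bit 0, carry out 0
  col 4: 1 + 1 + 0 (carry in) = 2 → bit 0, carry out 1
  col 5: 0 + 0 + 1 (carry in) = 1 → bit 1, carry out 0
  col 6: 0 + 1 + 0 (carry in) = 1 → bit 1, carry out 0
  col 7: 0 + 1 + 0 (carry in) = 1 → bit 1, carry out 0
  col 8: 1 + 0 + 0 (carry in) = 1 → bit 1, carry out 0
  col 9: 1 + 1 + 0 (carry in) = 2 → bit 0, carry out 1
  col 10: 0 + 0 + 1 (carry in) = 1 → bit 1, carry out 0
Reading bits MSB→LSB: 10111100100
Strip leading zeros: 10111100100
= 10111100100


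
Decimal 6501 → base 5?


Divide by 5 repeatedly:
6501 ÷ 5 = 1300 remainder 1
1300 ÷ 5 = 260 remainder 0
260 ÷ 5 = 52 remainder 0
52 ÷ 5 = 10 remainder 2
10 ÷ 5 = 2 remainder 0
2 ÷ 5 = 0 remainder 2
Reading remainders bottom-up:
= 202001


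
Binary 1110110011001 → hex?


Group into 4-bit nibbles: 0001110110011001
  0001 = 1
  1101 = D
  1001 = 9
  1001 = 9
= 0x1D99


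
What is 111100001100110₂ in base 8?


Group into 3-bit groups: 111100001100110
  111 = 7
  100 = 4
  001 = 1
  100 = 4
  110 = 6
= 0o74146


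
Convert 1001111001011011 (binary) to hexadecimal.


Group into 4-bit nibbles: 1001111001011011
  1001 = 9
  1110 = E
  0101 = 5
  1011 = B
= 0x9E5B


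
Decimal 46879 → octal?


Divide by 8 repeatedly:
46879 ÷ 8 = 5859 remainder 7
5859 ÷ 8 = 732 remainder 3
732 ÷ 8 = 91 remainder 4
91 ÷ 8 = 11 remainder 3
11 ÷ 8 = 1 remainder 3
1 ÷ 8 = 0 remainder 1
Reading remainders bottom-up:
= 0o133437


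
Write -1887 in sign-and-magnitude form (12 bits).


Sign bit: 1 (negative)
Magnitude: 1887 = 11101011111
= 111101011111


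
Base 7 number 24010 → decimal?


Positional values (base 7):
  0 × 7^0 = 0 × 1 = 0
  1 × 7^1 = 1 × 7 = 7
  0 × 7^2 = 0 × 49 = 0
  4 × 7^3 = 4 × 343 = 1372
  2 × 7^4 = 2 × 2401 = 4802
Sum = 0 + 7 + 0 + 1372 + 4802
= 6181


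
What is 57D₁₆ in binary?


Each hex digit → 4 binary bits:
  5 = 0101
  7 = 0111
  D = 1101
Concatenate: 0101 0111 1101
= 010101111101


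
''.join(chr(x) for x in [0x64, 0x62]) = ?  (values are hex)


Codes (hex): 0x64 0x62
Per-code ASCII lookup:
  0x64 = 100  (range 97-122: lowercase, 100 - 97 = 3) → 'd'
  0x62 = 98  (range 97-122: lowercase, 98 - 97 = 1) → 'b'
= 'db'


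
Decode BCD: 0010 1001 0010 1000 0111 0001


Each 4-bit group → digit:
  0010 → 2
  1001 → 9
  0010 → 2
  1000 → 8
  0111 → 7
  0001 → 1
= 292871


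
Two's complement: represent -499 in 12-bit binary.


Original: 000111110011
Step 1 - Invert all bits: 111000001100
Step 2 - Add 1: 111000001100 + 1
= 111000001101 (represents -499)


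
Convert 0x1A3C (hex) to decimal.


Positional values:
Position 0: C × 16^0 = 12 × 1 = 12
Position 1: 3 × 16^1 = 3 × 16 = 48
Position 2: A × 16^2 = 10 × 256 = 2560
Position 3: 1 × 16^3 = 1 × 4096 = 4096
Sum = 12 + 48 + 2560 + 4096
= 6716


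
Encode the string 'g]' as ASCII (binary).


String: 'g]'  (2 characters)
Per-character ASCII lookup:
  'g': lowercase starts at 97: 'g' = 97 + 6 = 103 → 1100111
  ']': special character: ']' = 93 → 1011101
= 1100111 1011101


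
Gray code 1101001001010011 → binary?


Gray code: 1101001001010011
MSB stays the same: 1
Each subsequent bit = prev_binary XOR current_gray:
  B[1] = 1 XOR 1 = 0
  B[2] = 0 XOR 0 = 0
  B[3] = 0 XOR 1 = 1
  B[4] = 1 XOR 0 = 1
  B[5] = 1 XOR 0 = 1
  B[6] = 1 XOR 1 = 0
  B[7] = 0 XOR 0 = 0
  B[8] = 0 XOR 0 = 0
  B[9] = 0 XOR 1 = 1
  B[10] = 1 XOR 0 = 1
  B[11] = 1 XOR 1 = 0
  B[12] = 0 XOR 0 = 0
  B[13] = 0 XOR 0 = 0
  B[14] = 0 XOR 1 = 1
  B[15] = 1 XOR 1 = 0
= 1001110001100010 (40034 decimal)


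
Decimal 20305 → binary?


Divide by 2 repeatedly:
20305 ÷ 2 = 10152 remainder 1
10152 ÷ 2 = 5076 remainder 0
5076 ÷ 2 = 2538 remainder 0
2538 ÷ 2 = 1269 remainder 0
1269 ÷ 2 = 634 remainder 1
634 ÷ 2 = 317 remainder 0
317 ÷ 2 = 158 remainder 1
158 ÷ 2 = 79 remainder 0
79 ÷ 2 = 39 remainder 1
39 ÷ 2 = 19 remainder 1
19 ÷ 2 = 9 remainder 1
9 ÷ 2 = 4 remainder 1
4 ÷ 2 = 2 remainder 0
2 ÷ 2 = 1 remainder 0
1 ÷ 2 = 0 remainder 1
Reading remainders bottom-up:
= 100111101010001


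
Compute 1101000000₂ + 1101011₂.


Align and add column by column (LSB to MSB, carry propagating):
  01101000000
+ 00001101011
  -----------
  col 0: 0 + 1 + 0 (carry in) = 1 → bit 1, carry out 0
  col 1: 0 + 1 + 0 (carry in) = 1 → bit 1, carry out 0
  col 2: 0 + 0 + 0 (carry in) = 0 → bit 0, carry out 0
  col 3: 0 + 1 + 0 (carry in) = 1 → bit 1, carry out 0
  col 4: 0 + 0 + 0 (carry in) = 0 → bit 0, carry out 0
  col 5: 0 + 1 + 0 (carry in) = 1 → bit 1, carry out 0
  col 6: 1 + 1 + 0 (carry in) = 2 → bit 0, carry out 1
  col 7: 0 + 0 + 1 (carry in) = 1 → bit 1, carry out 0
  col 8: 1 + 0 + 0 (carry in) = 1 → bit 1, carry out 0
  col 9: 1 + 0 + 0 (carry in) = 1 → bit 1, carry out 0
  col 10: 0 + 0 + 0 (carry in) = 0 → bit 0, carry out 0
Reading bits MSB→LSB: 01110101011
Strip leading zeros: 1110101011
= 1110101011


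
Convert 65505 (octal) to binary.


Each octal digit → 3 binary bits:
  6 = 110
  5 = 101
  5 = 101
  0 = 000
  5 = 101
Concatenate: 110 101 101 000 101
= 110101101000101


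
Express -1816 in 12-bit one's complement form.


Original: 011100011000
Invert all bits:
  bit 0: 0 → 1
  bit 1: 1 → 0
  bit 2: 1 → 0
  bit 3: 1 → 0
  bit 4: 0 → 1
  bit 5: 0 → 1
  bit 6: 0 → 1
  bit 7: 1 → 0
  bit 8: 1 → 0
  bit 9: 0 → 1
  bit 10: 0 → 1
  bit 11: 0 → 1
= 100011100111


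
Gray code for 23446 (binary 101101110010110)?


Binary: 101101110010110
Gray code: G = B XOR (B >> 1)
B >> 1 = 010110111001011
101101110010110 XOR 010110111001011:
  1 XOR 0 = 1
  0 XOR 1 = 1
  1 XOR 0 = 1
  1 XOR 1 = 0
  0 XOR 1 = 1
  1 XOR 0 = 1
  1 XOR 1 = 0
  1 XOR 1 = 0
  0 XOR 1 = 1
  0 XOR 0 = 0
  1 XOR 0 = 1
  0 XOR 1 = 1
  1 XOR 0 = 1
  1 XOR 1 = 0
  0 XOR 1 = 1
= 111011001011101


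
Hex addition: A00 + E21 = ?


Align and add column by column (LSB to MSB, each column mod 16 with carry):
  0A00
+ 0E21
  ----
  col 0: 0(0) + 1(1) + 0 (carry in) = 1 → 1(1), carry out 0
  col 1: 0(0) + 2(2) + 0 (carry in) = 2 → 2(2), carry out 0
  col 2: A(10) + E(14) + 0 (carry in) = 24 → 8(8), carry out 1
  col 3: 0(0) + 0(0) + 1 (carry in) = 1 → 1(1), carry out 0
Reading digits MSB→LSB: 1821
Strip leading zeros: 1821
= 0x1821


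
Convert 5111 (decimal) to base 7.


Divide by 7 repeatedly:
5111 ÷ 7 = 730 remainder 1
730 ÷ 7 = 104 remainder 2
104 ÷ 7 = 14 remainder 6
14 ÷ 7 = 2 remainder 0
2 ÷ 7 = 0 remainder 2
Reading remainders bottom-up:
= 20621


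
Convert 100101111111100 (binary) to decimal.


Positional values:
Bit 2: 1 × 2^2 = 4
Bit 3: 1 × 2^3 = 8
Bit 4: 1 × 2^4 = 16
Bit 5: 1 × 2^5 = 32
Bit 6: 1 × 2^6 = 64
Bit 7: 1 × 2^7 = 128
Bit 8: 1 × 2^8 = 256
Bit 9: 1 × 2^9 = 512
Bit 11: 1 × 2^11 = 2048
Bit 14: 1 × 2^14 = 16384
Sum = 4 + 8 + 16 + 32 + 64 + 128 + 256 + 512 + 2048 + 16384
= 19452


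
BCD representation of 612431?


Each digit → 4-bit binary:
  6 → 0110
  1 → 0001
  2 → 0010
  4 → 0100
  3 → 0011
  1 → 0001
= 0110 0001 0010 0100 0011 0001


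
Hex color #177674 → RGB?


Hex: #177674
R = 17₁₆ = 23
G = 76₁₆ = 118
B = 74₁₆ = 116
= RGB(23, 118, 116)


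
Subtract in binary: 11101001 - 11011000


Align and subtract column by column (LSB to MSB, borrowing when needed):
  11101001
- 11011000
  --------
  col 0: (1 - 0 borrow-in) - 0 → 1 - 0 = 1, borrow out 0
  col 1: (0 - 0 borrow-in) - 0 → 0 - 0 = 0, borrow out 0
  col 2: (0 - 0 borrow-in) - 0 → 0 - 0 = 0, borrow out 0
  col 3: (1 - 0 borrow-in) - 1 → 1 - 1 = 0, borrow out 0
  col 4: (0 - 0 borrow-in) - 1 → borrow from next column: (0+2) - 1 = 1, borrow out 1
  col 5: (1 - 1 borrow-in) - 0 → 0 - 0 = 0, borrow out 0
  col 6: (1 - 0 borrow-in) - 1 → 1 - 1 = 0, borrow out 0
  col 7: (1 - 0 borrow-in) - 1 → 1 - 1 = 0, borrow out 0
Reading bits MSB→LSB: 00010001
Strip leading zeros: 10001
= 10001


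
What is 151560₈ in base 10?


Positional values:
Position 0: 0 × 8^0 = 0
Position 1: 6 × 8^1 = 48
Position 2: 5 × 8^2 = 320
Position 3: 1 × 8^3 = 512
Position 4: 5 × 8^4 = 20480
Position 5: 1 × 8^5 = 32768
Sum = 0 + 48 + 320 + 512 + 20480 + 32768
= 54128


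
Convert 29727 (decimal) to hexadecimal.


Divide by 16 repeatedly:
29727 ÷ 16 = 1857 remainder 15 (F)
1857 ÷ 16 = 116 remainder 1 (1)
116 ÷ 16 = 7 remainder 4 (4)
7 ÷ 16 = 0 remainder 7 (7)
Reading remainders bottom-up:
= 0x741F


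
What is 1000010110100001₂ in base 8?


Group into 3-bit groups: 001000010110100001
  001 = 1
  000 = 0
  010 = 2
  110 = 6
  100 = 4
  001 = 1
= 0o102641


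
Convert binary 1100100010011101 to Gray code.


Binary: 1100100010011101
Gray code: G = B XOR (B >> 1)
B >> 1 = 0110010001001110
1100100010011101 XOR 0110010001001110:
  1 XOR 0 = 1
  1 XOR 1 = 0
  0 XOR 1 = 1
  0 XOR 0 = 0
  1 XOR 0 = 1
  0 XOR 1 = 1
  0 XOR 0 = 0
  0 XOR 0 = 0
  1 XOR 0 = 1
  0 XOR 1 = 1
  0 XOR 0 = 0
  1 XOR 0 = 1
  1 XOR 1 = 0
  1 XOR 1 = 0
  0 XOR 1 = 1
  1 XOR 0 = 1
= 1010110011010011


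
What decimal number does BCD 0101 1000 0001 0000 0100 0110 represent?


Each 4-bit group → digit:
  0101 → 5
  1000 → 8
  0001 → 1
  0000 → 0
  0100 → 4
  0110 → 6
= 581046


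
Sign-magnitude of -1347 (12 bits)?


Sign bit: 1 (negative)
Magnitude: 1347 = 10101000011
= 110101000011


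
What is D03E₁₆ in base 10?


Positional values:
Position 0: E × 16^0 = 14 × 1 = 14
Position 1: 3 × 16^1 = 3 × 16 = 48
Position 2: 0 × 16^2 = 0 × 256 = 0
Position 3: D × 16^3 = 13 × 4096 = 53248
Sum = 14 + 48 + 0 + 53248
= 53310


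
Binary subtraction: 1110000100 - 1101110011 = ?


Align and subtract column by column (LSB to MSB, borrowing when needed):
  1110000100
- 1101110011
  ----------
  col 0: (0 - 0 borrow-in) - 1 → borrow from next column: (0+2) - 1 = 1, borrow out 1
  col 1: (0 - 1 borrow-in) - 1 → borrow from next column: (-1+2) - 1 = 0, borrow out 1
  col 2: (1 - 1 borrow-in) - 0 → 0 - 0 = 0, borrow out 0
  col 3: (0 - 0 borrow-in) - 0 → 0 - 0 = 0, borrow out 0
  col 4: (0 - 0 borrow-in) - 1 → borrow from next column: (0+2) - 1 = 1, borrow out 1
  col 5: (0 - 1 borrow-in) - 1 → borrow from next column: (-1+2) - 1 = 0, borrow out 1
  col 6: (0 - 1 borrow-in) - 1 → borrow from next column: (-1+2) - 1 = 0, borrow out 1
  col 7: (1 - 1 borrow-in) - 0 → 0 - 0 = 0, borrow out 0
  col 8: (1 - 0 borrow-in) - 1 → 1 - 1 = 0, borrow out 0
  col 9: (1 - 0 borrow-in) - 1 → 1 - 1 = 0, borrow out 0
Reading bits MSB→LSB: 0000010001
Strip leading zeros: 10001
= 10001


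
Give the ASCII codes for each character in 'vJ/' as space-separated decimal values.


String: 'vJ/'  (3 characters)
Per-character ASCII lookup:
  'v': lowercase starts at 97: 'v' = 97 + 21 = 118
  'J': uppercase starts at 65: 'J' = 65 + 9 = 74
  '/': special character: '/' = 47
= 118 74 47


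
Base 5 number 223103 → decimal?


Positional values (base 5):
  3 × 5^0 = 3 × 1 = 3
  0 × 5^1 = 0 × 5 = 0
  1 × 5^2 = 1 × 25 = 25
  3 × 5^3 = 3 × 125 = 375
  2 × 5^4 = 2 × 625 = 1250
  2 × 5^5 = 2 × 3125 = 6250
Sum = 3 + 0 + 25 + 375 + 1250 + 6250
= 7903


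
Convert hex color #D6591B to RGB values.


Hex: #D6591B
R = D6₁₆ = 214
G = 59₁₆ = 89
B = 1B₁₆ = 27
= RGB(214, 89, 27)


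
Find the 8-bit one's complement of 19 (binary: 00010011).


Original: 00010011
Invert all bits:
  bit 0: 0 → 1
  bit 1: 0 → 1
  bit 2: 0 → 1
  bit 3: 1 → 0
  bit 4: 0 → 1
  bit 5: 0 → 1
  bit 6: 1 → 0
  bit 7: 1 → 0
= 11101100


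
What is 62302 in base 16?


Divide by 16 repeatedly:
62302 ÷ 16 = 3893 remainder 14 (E)
3893 ÷ 16 = 243 remainder 5 (5)
243 ÷ 16 = 15 remainder 3 (3)
15 ÷ 16 = 0 remainder 15 (F)
Reading remainders bottom-up:
= 0xF35E


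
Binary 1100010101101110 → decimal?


Positional values:
Bit 1: 1 × 2^1 = 2
Bit 2: 1 × 2^2 = 4
Bit 3: 1 × 2^3 = 8
Bit 5: 1 × 2^5 = 32
Bit 6: 1 × 2^6 = 64
Bit 8: 1 × 2^8 = 256
Bit 10: 1 × 2^10 = 1024
Bit 14: 1 × 2^14 = 16384
Bit 15: 1 × 2^15 = 32768
Sum = 2 + 4 + 8 + 32 + 64 + 256 + 1024 + 16384 + 32768
= 50542


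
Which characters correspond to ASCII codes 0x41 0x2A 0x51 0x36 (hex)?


Codes (hex): 0x41 0x2A 0x51 0x36
Per-code ASCII lookup:
  0x41 = 65  (range 65-90: uppercase, 65 - 65 = 0) → 'A'
  0x2A = 42  (special character) → '*'
  0x51 = 81  (range 65-90: uppercase, 81 - 65 = 16) → 'Q'
  0x36 = 54  (range 48-57: digits, 54 - 48 = 6) → '6'
= 'A*Q6'


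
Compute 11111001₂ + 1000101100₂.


Align and add column by column (LSB to MSB, carry propagating):
  00011111001
+ 01000101100
  -----------
  col 0: 1 + 0 + 0 (carry in) = 1 → bit 1, carry out 0
  col 1: 0 + 0 + 0 (carry in) = 0 → bit 0, carry out 0
  col 2: 0 + 1 + 0 (carry in) = 1 → bit 1, carry out 0
  col 3: 1 + 1 + 0 (carry in) = 2 → bit 0, carry out 1
  col 4: 1 + 0 + 1 (carry in) = 2 → bit 0, carry out 1
  col 5: 1 + 1 + 1 (carry in) = 3 → bit 1, carry out 1
  col 6: 1 + 0 + 1 (carry in) = 2 → bit 0, carry out 1
  col 7: 1 + 0 + 1 (carry in) = 2 → bit 0, carry out 1
  col 8: 0 + 0 + 1 (carry in) = 1 → bit 1, carry out 0
  col 9: 0 + 1 + 0 (carry in) = 1 → bit 1, carry out 0
  col 10: 0 + 0 + 0 (carry in) = 0 → bit 0, carry out 0
Reading bits MSB→LSB: 01100100101
Strip leading zeros: 1100100101
= 1100100101


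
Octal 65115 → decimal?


Positional values:
Position 0: 5 × 8^0 = 5
Position 1: 1 × 8^1 = 8
Position 2: 1 × 8^2 = 64
Position 3: 5 × 8^3 = 2560
Position 4: 6 × 8^4 = 24576
Sum = 5 + 8 + 64 + 2560 + 24576
= 27213


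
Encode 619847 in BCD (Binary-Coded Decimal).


Each digit → 4-bit binary:
  6 → 0110
  1 → 0001
  9 → 1001
  8 → 1000
  4 → 0100
  7 → 0111
= 0110 0001 1001 1000 0100 0111


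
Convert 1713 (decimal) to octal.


Divide by 8 repeatedly:
1713 ÷ 8 = 214 remainder 1
214 ÷ 8 = 26 remainder 6
26 ÷ 8 = 3 remainder 2
3 ÷ 8 = 0 remainder 3
Reading remainders bottom-up:
= 0o3261


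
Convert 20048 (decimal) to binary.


Divide by 2 repeatedly:
20048 ÷ 2 = 10024 remainder 0
10024 ÷ 2 = 5012 remainder 0
5012 ÷ 2 = 2506 remainder 0
2506 ÷ 2 = 1253 remainder 0
1253 ÷ 2 = 626 remainder 1
626 ÷ 2 = 313 remainder 0
313 ÷ 2 = 156 remainder 1
156 ÷ 2 = 78 remainder 0
78 ÷ 2 = 39 remainder 0
39 ÷ 2 = 19 remainder 1
19 ÷ 2 = 9 remainder 1
9 ÷ 2 = 4 remainder 1
4 ÷ 2 = 2 remainder 0
2 ÷ 2 = 1 remainder 0
1 ÷ 2 = 0 remainder 1
Reading remainders bottom-up:
= 100111001010000


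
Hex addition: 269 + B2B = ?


Align and add column by column (LSB to MSB, each column mod 16 with carry):
  0269
+ 0B2B
  ----
  col 0: 9(9) + B(11) + 0 (carry in) = 20 → 4(4), carry out 1
  col 1: 6(6) + 2(2) + 1 (carry in) = 9 → 9(9), carry out 0
  col 2: 2(2) + B(11) + 0 (carry in) = 13 → D(13), carry out 0
  col 3: 0(0) + 0(0) + 0 (carry in) = 0 → 0(0), carry out 0
Reading digits MSB→LSB: 0D94
Strip leading zeros: D94
= 0xD94


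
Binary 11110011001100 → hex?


Group into 4-bit nibbles: 0011110011001100
  0011 = 3
  1100 = C
  1100 = C
  1100 = C
= 0x3CCC


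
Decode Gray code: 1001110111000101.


Gray code: 1001110111000101
MSB stays the same: 1
Each subsequent bit = prev_binary XOR current_gray:
  B[1] = 1 XOR 0 = 1
  B[2] = 1 XOR 0 = 1
  B[3] = 1 XOR 1 = 0
  B[4] = 0 XOR 1 = 1
  B[5] = 1 XOR 1 = 0
  B[6] = 0 XOR 0 = 0
  B[7] = 0 XOR 1 = 1
  B[8] = 1 XOR 1 = 0
  B[9] = 0 XOR 1 = 1
  B[10] = 1 XOR 0 = 1
  B[11] = 1 XOR 0 = 1
  B[12] = 1 XOR 0 = 1
  B[13] = 1 XOR 1 = 0
  B[14] = 0 XOR 0 = 0
  B[15] = 0 XOR 1 = 1
= 1110100101111001 (59769 decimal)


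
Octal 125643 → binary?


Each octal digit → 3 binary bits:
  1 = 001
  2 = 010
  5 = 101
  6 = 110
  4 = 100
  3 = 011
Concatenate: 001 010 101 110 100 011
= 001010101110100011


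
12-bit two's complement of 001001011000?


Original: 001001011000
Step 1 - Invert all bits: 110110100111
Step 2 - Add 1: 110110100111 + 1
= 110110101000 (represents -600)


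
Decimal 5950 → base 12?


Divide by 12 repeatedly:
5950 ÷ 12 = 495 remainder 10
495 ÷ 12 = 41 remainder 3
41 ÷ 12 = 3 remainder 5
3 ÷ 12 = 0 remainder 3
Reading remainders bottom-up:
= 353A


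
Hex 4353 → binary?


Each hex digit → 4 binary bits:
  4 = 0100
  3 = 0011
  5 = 0101
  3 = 0011
Concatenate: 0100 0011 0101 0011
= 0100001101010011


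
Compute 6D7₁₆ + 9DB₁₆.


Align and add column by column (LSB to MSB, each column mod 16 with carry):
  06D7
+ 09DB
  ----
  col 0: 7(7) + B(11) + 0 (carry in) = 18 → 2(2), carry out 1
  col 1: D(13) + D(13) + 1 (carry in) = 27 → B(11), carry out 1
  col 2: 6(6) + 9(9) + 1 (carry in) = 16 → 0(0), carry out 1
  col 3: 0(0) + 0(0) + 1 (carry in) = 1 → 1(1), carry out 0
Reading digits MSB→LSB: 10B2
Strip leading zeros: 10B2
= 0x10B2


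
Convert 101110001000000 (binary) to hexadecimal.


Group into 4-bit nibbles: 0101110001000000
  0101 = 5
  1100 = C
  0100 = 4
  0000 = 0
= 0x5C40


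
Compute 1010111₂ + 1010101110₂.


Align and add column by column (LSB to MSB, carry propagating):
  00001010111
+ 01010101110
  -----------
  col 0: 1 + 0 + 0 (carry in) = 1 → bit 1, carry out 0
  col 1: 1 + 1 + 0 (carry in) = 2 → bit 0, carry out 1
  col 2: 1 + 1 + 1 (carry in) = 3 → bit 1, carry out 1
  col 3: 0 + 1 + 1 (carry in) = 2 → bit 0, carry out 1
  col 4: 1 + 0 + 1 (carry in) = 2 → bit 0, carry out 1
  col 5: 0 + 1 + 1 (carry in) = 2 → bit 0, carry out 1
  col 6: 1 + 0 + 1 (carry in) = 2 → bit 0, carry out 1
  col 7: 0 + 1 + 1 (carry in) = 2 → bit 0, carry out 1
  col 8: 0 + 0 + 1 (carry in) = 1 → bit 1, carry out 0
  col 9: 0 + 1 + 0 (carry in) = 1 → bit 1, carry out 0
  col 10: 0 + 0 + 0 (carry in) = 0 → bit 0, carry out 0
Reading bits MSB→LSB: 01100000101
Strip leading zeros: 1100000101
= 1100000101


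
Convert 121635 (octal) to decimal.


Positional values:
Position 0: 5 × 8^0 = 5
Position 1: 3 × 8^1 = 24
Position 2: 6 × 8^2 = 384
Position 3: 1 × 8^3 = 512
Position 4: 2 × 8^4 = 8192
Position 5: 1 × 8^5 = 32768
Sum = 5 + 24 + 384 + 512 + 8192 + 32768
= 41885


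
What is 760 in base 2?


Divide by 2 repeatedly:
760 ÷ 2 = 380 remainder 0
380 ÷ 2 = 190 remainder 0
190 ÷ 2 = 95 remainder 0
95 ÷ 2 = 47 remainder 1
47 ÷ 2 = 23 remainder 1
23 ÷ 2 = 11 remainder 1
11 ÷ 2 = 5 remainder 1
5 ÷ 2 = 2 remainder 1
2 ÷ 2 = 1 remainder 0
1 ÷ 2 = 0 remainder 1
Reading remainders bottom-up:
= 1011111000


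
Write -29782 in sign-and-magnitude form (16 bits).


Sign bit: 1 (negative)
Magnitude: 29782 = 111010001010110
= 1111010001010110


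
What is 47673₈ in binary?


Each octal digit → 3 binary bits:
  4 = 100
  7 = 111
  6 = 110
  7 = 111
  3 = 011
Concatenate: 100 111 110 111 011
= 100111110111011


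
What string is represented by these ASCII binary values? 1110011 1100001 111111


Codes (binary): 1110011 1100001 111111
Per-code ASCII lookup:
  1110011 = 115  (range 97-122: lowercase, 115 - 97 = 18) → 's'
  1100001 = 97  (range 97-122: lowercase, 97 - 97 = 0) → 'a'
  111111 = 63  (special character) → '?'
= 'sa?'


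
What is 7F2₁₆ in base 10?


Positional values:
Position 0: 2 × 16^0 = 2 × 1 = 2
Position 1: F × 16^1 = 15 × 16 = 240
Position 2: 7 × 16^2 = 7 × 256 = 1792
Sum = 2 + 240 + 1792
= 2034


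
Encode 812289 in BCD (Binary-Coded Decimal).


Each digit → 4-bit binary:
  8 → 1000
  1 → 0001
  2 → 0010
  2 → 0010
  8 → 1000
  9 → 1001
= 1000 0001 0010 0010 1000 1001


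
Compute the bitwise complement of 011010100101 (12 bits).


Original: 011010100101
Invert all bits:
  bit 0: 0 → 1
  bit 1: 1 → 0
  bit 2: 1 → 0
  bit 3: 0 → 1
  bit 4: 1 → 0
  bit 5: 0 → 1
  bit 6: 1 → 0
  bit 7: 0 → 1
  bit 8: 0 → 1
  bit 9: 1 → 0
  bit 10: 0 → 1
  bit 11: 1 → 0
= 100101011010


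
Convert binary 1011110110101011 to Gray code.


Binary: 1011110110101011
Gray code: G = B XOR (B >> 1)
B >> 1 = 0101111011010101
1011110110101011 XOR 0101111011010101:
  1 XOR 0 = 1
  0 XOR 1 = 1
  1 XOR 0 = 1
  1 XOR 1 = 0
  1 XOR 1 = 0
  1 XOR 1 = 0
  0 XOR 1 = 1
  1 XOR 0 = 1
  1 XOR 1 = 0
  0 XOR 1 = 1
  1 XOR 0 = 1
  0 XOR 1 = 1
  1 XOR 0 = 1
  0 XOR 1 = 1
  1 XOR 0 = 1
  1 XOR 1 = 0
= 1110001101111110


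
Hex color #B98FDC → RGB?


Hex: #B98FDC
R = B9₁₆ = 185
G = 8F₁₆ = 143
B = DC₁₆ = 220
= RGB(185, 143, 220)


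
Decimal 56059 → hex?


Divide by 16 repeatedly:
56059 ÷ 16 = 3503 remainder 11 (B)
3503 ÷ 16 = 218 remainder 15 (F)
218 ÷ 16 = 13 remainder 10 (A)
13 ÷ 16 = 0 remainder 13 (D)
Reading remainders bottom-up:
= 0xDAFB


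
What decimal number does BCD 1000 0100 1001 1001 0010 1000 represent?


Each 4-bit group → digit:
  1000 → 8
  0100 → 4
  1001 → 9
  1001 → 9
  0010 → 2
  1000 → 8
= 849928


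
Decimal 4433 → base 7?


Divide by 7 repeatedly:
4433 ÷ 7 = 633 remainder 2
633 ÷ 7 = 90 remainder 3
90 ÷ 7 = 12 remainder 6
12 ÷ 7 = 1 remainder 5
1 ÷ 7 = 0 remainder 1
Reading remainders bottom-up:
= 15632


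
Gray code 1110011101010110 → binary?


Gray code: 1110011101010110
MSB stays the same: 1
Each subsequent bit = prev_binary XOR current_gray:
  B[1] = 1 XOR 1 = 0
  B[2] = 0 XOR 1 = 1
  B[3] = 1 XOR 0 = 1
  B[4] = 1 XOR 0 = 1
  B[5] = 1 XOR 1 = 0
  B[6] = 0 XOR 1 = 1
  B[7] = 1 XOR 1 = 0
  B[8] = 0 XOR 0 = 0
  B[9] = 0 XOR 1 = 1
  B[10] = 1 XOR 0 = 1
  B[11] = 1 XOR 1 = 0
  B[12] = 0 XOR 0 = 0
  B[13] = 0 XOR 1 = 1
  B[14] = 1 XOR 1 = 0
  B[15] = 0 XOR 0 = 0
= 1011101001100100 (47716 decimal)


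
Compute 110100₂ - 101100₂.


Align and subtract column by column (LSB to MSB, borrowing when needed):
  110100
- 101100
  ------
  col 0: (0 - 0 borrow-in) - 0 → 0 - 0 = 0, borrow out 0
  col 1: (0 - 0 borrow-in) - 0 → 0 - 0 = 0, borrow out 0
  col 2: (1 - 0 borrow-in) - 1 → 1 - 1 = 0, borrow out 0
  col 3: (0 - 0 borrow-in) - 1 → borrow from next column: (0+2) - 1 = 1, borrow out 1
  col 4: (1 - 1 borrow-in) - 0 → 0 - 0 = 0, borrow out 0
  col 5: (1 - 0 borrow-in) - 1 → 1 - 1 = 0, borrow out 0
Reading bits MSB→LSB: 001000
Strip leading zeros: 1000
= 1000


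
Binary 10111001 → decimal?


Positional values:
Bit 0: 1 × 2^0 = 1
Bit 3: 1 × 2^3 = 8
Bit 4: 1 × 2^4 = 16
Bit 5: 1 × 2^5 = 32
Bit 7: 1 × 2^7 = 128
Sum = 1 + 8 + 16 + 32 + 128
= 185


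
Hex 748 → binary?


Each hex digit → 4 binary bits:
  7 = 0111
  4 = 0100
  8 = 1000
Concatenate: 0111 0100 1000
= 011101001000


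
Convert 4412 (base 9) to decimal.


Positional values (base 9):
  2 × 9^0 = 2 × 1 = 2
  1 × 9^1 = 1 × 9 = 9
  4 × 9^2 = 4 × 81 = 324
  4 × 9^3 = 4 × 729 = 2916
Sum = 2 + 9 + 324 + 2916
= 3251


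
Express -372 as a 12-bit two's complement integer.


Original: 000101110100
Step 1 - Invert all bits: 111010001011
Step 2 - Add 1: 111010001011 + 1
= 111010001100 (represents -372)


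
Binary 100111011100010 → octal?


Group into 3-bit groups: 100111011100010
  100 = 4
  111 = 7
  011 = 3
  100 = 4
  010 = 2
= 0o47342


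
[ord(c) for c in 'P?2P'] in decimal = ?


String: 'P?2P'  (4 characters)
Per-character ASCII lookup:
  'P': uppercase starts at 65: 'P' = 65 + 15 = 80
  '?': special character: '?' = 63
  '2': digits start at 48: '2' = 48 + 2 = 50
  'P': uppercase starts at 65: 'P' = 65 + 15 = 80
= 80 63 50 80


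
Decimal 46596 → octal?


Divide by 8 repeatedly:
46596 ÷ 8 = 5824 remainder 4
5824 ÷ 8 = 728 remainder 0
728 ÷ 8 = 91 remainder 0
91 ÷ 8 = 11 remainder 3
11 ÷ 8 = 1 remainder 3
1 ÷ 8 = 0 remainder 1
Reading remainders bottom-up:
= 0o133004


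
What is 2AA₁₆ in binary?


Each hex digit → 4 binary bits:
  2 = 0010
  A = 1010
  A = 1010
Concatenate: 0010 1010 1010
= 001010101010


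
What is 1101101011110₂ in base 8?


Group into 3-bit groups: 001101101011110
  001 = 1
  101 = 5
  101 = 5
  011 = 3
  110 = 6
= 0o15536


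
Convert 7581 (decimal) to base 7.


Divide by 7 repeatedly:
7581 ÷ 7 = 1083 remainder 0
1083 ÷ 7 = 154 remainder 5
154 ÷ 7 = 22 remainder 0
22 ÷ 7 = 3 remainder 1
3 ÷ 7 = 0 remainder 3
Reading remainders bottom-up:
= 31050


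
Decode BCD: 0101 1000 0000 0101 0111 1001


Each 4-bit group → digit:
  0101 → 5
  1000 → 8
  0000 → 0
  0101 → 5
  0111 → 7
  1001 → 9
= 580579


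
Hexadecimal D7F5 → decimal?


Positional values:
Position 0: 5 × 16^0 = 5 × 1 = 5
Position 1: F × 16^1 = 15 × 16 = 240
Position 2: 7 × 16^2 = 7 × 256 = 1792
Position 3: D × 16^3 = 13 × 4096 = 53248
Sum = 5 + 240 + 1792 + 53248
= 55285


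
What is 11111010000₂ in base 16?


Group into 4-bit nibbles: 011111010000
  0111 = 7
  1101 = D
  0000 = 0
= 0x7D0


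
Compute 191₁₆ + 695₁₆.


Align and add column by column (LSB to MSB, each column mod 16 with carry):
  0191
+ 0695
  ----
  col 0: 1(1) + 5(5) + 0 (carry in) = 6 → 6(6), carry out 0
  col 1: 9(9) + 9(9) + 0 (carry in) = 18 → 2(2), carry out 1
  col 2: 1(1) + 6(6) + 1 (carry in) = 8 → 8(8), carry out 0
  col 3: 0(0) + 0(0) + 0 (carry in) = 0 → 0(0), carry out 0
Reading digits MSB→LSB: 0826
Strip leading zeros: 826
= 0x826


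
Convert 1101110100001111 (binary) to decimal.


Positional values:
Bit 0: 1 × 2^0 = 1
Bit 1: 1 × 2^1 = 2
Bit 2: 1 × 2^2 = 4
Bit 3: 1 × 2^3 = 8
Bit 8: 1 × 2^8 = 256
Bit 10: 1 × 2^10 = 1024
Bit 11: 1 × 2^11 = 2048
Bit 12: 1 × 2^12 = 4096
Bit 14: 1 × 2^14 = 16384
Bit 15: 1 × 2^15 = 32768
Sum = 1 + 2 + 4 + 8 + 256 + 1024 + 2048 + 4096 + 16384 + 32768
= 56591


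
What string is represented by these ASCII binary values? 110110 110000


Codes (binary): 110110 110000
Per-code ASCII lookup:
  110110 = 54  (range 48-57: digits, 54 - 48 = 6) → '6'
  110000 = 48  (range 48-57: digits, 48 - 48 = 0) → '0'
= '60'


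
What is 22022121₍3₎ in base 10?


Positional values (base 3):
  1 × 3^0 = 1 × 1 = 1
  2 × 3^1 = 2 × 3 = 6
  1 × 3^2 = 1 × 9 = 9
  2 × 3^3 = 2 × 27 = 54
  2 × 3^4 = 2 × 81 = 162
  0 × 3^5 = 0 × 243 = 0
  2 × 3^6 = 2 × 729 = 1458
  2 × 3^7 = 2 × 2187 = 4374
Sum = 1 + 6 + 9 + 54 + 162 + 0 + 1458 + 4374
= 6064


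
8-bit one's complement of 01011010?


Original: 01011010
Invert all bits:
  bit 0: 0 → 1
  bit 1: 1 → 0
  bit 2: 0 → 1
  bit 3: 1 → 0
  bit 4: 1 → 0
  bit 5: 0 → 1
  bit 6: 1 → 0
  bit 7: 0 → 1
= 10100101


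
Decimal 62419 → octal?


Divide by 8 repeatedly:
62419 ÷ 8 = 7802 remainder 3
7802 ÷ 8 = 975 remainder 2
975 ÷ 8 = 121 remainder 7
121 ÷ 8 = 15 remainder 1
15 ÷ 8 = 1 remainder 7
1 ÷ 8 = 0 remainder 1
Reading remainders bottom-up:
= 0o171723


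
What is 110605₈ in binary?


Each octal digit → 3 binary bits:
  1 = 001
  1 = 001
  0 = 000
  6 = 110
  0 = 000
  5 = 101
Concatenate: 001 001 000 110 000 101
= 001001000110000101


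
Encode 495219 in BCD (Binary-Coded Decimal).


Each digit → 4-bit binary:
  4 → 0100
  9 → 1001
  5 → 0101
  2 → 0010
  1 → 0001
  9 → 1001
= 0100 1001 0101 0010 0001 1001


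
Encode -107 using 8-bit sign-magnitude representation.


Sign bit: 1 (negative)
Magnitude: 107 = 1101011
= 11101011


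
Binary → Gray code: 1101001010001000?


Binary: 1101001010001000
Gray code: G = B XOR (B >> 1)
B >> 1 = 0110100101000100
1101001010001000 XOR 0110100101000100:
  1 XOR 0 = 1
  1 XOR 1 = 0
  0 XOR 1 = 1
  1 XOR 0 = 1
  0 XOR 1 = 1
  0 XOR 0 = 0
  1 XOR 0 = 1
  0 XOR 1 = 1
  1 XOR 0 = 1
  0 XOR 1 = 1
  0 XOR 0 = 0
  0 XOR 0 = 0
  1 XOR 0 = 1
  0 XOR 1 = 1
  0 XOR 0 = 0
  0 XOR 0 = 0
= 1011101111001100


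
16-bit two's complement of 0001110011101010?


Original: 0001110011101010
Step 1 - Invert all bits: 1110001100010101
Step 2 - Add 1: 1110001100010101 + 1
= 1110001100010110 (represents -7402)


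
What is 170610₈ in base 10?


Positional values:
Position 0: 0 × 8^0 = 0
Position 1: 1 × 8^1 = 8
Position 2: 6 × 8^2 = 384
Position 3: 0 × 8^3 = 0
Position 4: 7 × 8^4 = 28672
Position 5: 1 × 8^5 = 32768
Sum = 0 + 8 + 384 + 0 + 28672 + 32768
= 61832


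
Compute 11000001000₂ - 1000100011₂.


Align and subtract column by column (LSB to MSB, borrowing when needed):
  11000001000
- 01000100011
  -----------
  col 0: (0 - 0 borrow-in) - 1 → borrow from next column: (0+2) - 1 = 1, borrow out 1
  col 1: (0 - 1 borrow-in) - 1 → borrow from next column: (-1+2) - 1 = 0, borrow out 1
  col 2: (0 - 1 borrow-in) - 0 → borrow from next column: (-1+2) - 0 = 1, borrow out 1
  col 3: (1 - 1 borrow-in) - 0 → 0 - 0 = 0, borrow out 0
  col 4: (0 - 0 borrow-in) - 0 → 0 - 0 = 0, borrow out 0
  col 5: (0 - 0 borrow-in) - 1 → borrow from next column: (0+2) - 1 = 1, borrow out 1
  col 6: (0 - 1 borrow-in) - 0 → borrow from next column: (-1+2) - 0 = 1, borrow out 1
  col 7: (0 - 1 borrow-in) - 0 → borrow from next column: (-1+2) - 0 = 1, borrow out 1
  col 8: (0 - 1 borrow-in) - 0 → borrow from next column: (-1+2) - 0 = 1, borrow out 1
  col 9: (1 - 1 borrow-in) - 1 → borrow from next column: (0+2) - 1 = 1, borrow out 1
  col 10: (1 - 1 borrow-in) - 0 → 0 - 0 = 0, borrow out 0
Reading bits MSB→LSB: 01111100101
Strip leading zeros: 1111100101
= 1111100101
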